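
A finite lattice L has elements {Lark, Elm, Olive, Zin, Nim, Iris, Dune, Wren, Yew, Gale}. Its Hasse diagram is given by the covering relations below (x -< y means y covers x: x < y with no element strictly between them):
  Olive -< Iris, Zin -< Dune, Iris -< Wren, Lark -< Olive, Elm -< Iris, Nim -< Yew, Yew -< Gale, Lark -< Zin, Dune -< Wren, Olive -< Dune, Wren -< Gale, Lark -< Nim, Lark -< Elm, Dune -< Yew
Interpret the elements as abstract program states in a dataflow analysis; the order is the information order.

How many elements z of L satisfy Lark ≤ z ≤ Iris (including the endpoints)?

The interval [Lark, Iris] = {Elm, Iris, Lark, Olive}, which has 4 elements.

4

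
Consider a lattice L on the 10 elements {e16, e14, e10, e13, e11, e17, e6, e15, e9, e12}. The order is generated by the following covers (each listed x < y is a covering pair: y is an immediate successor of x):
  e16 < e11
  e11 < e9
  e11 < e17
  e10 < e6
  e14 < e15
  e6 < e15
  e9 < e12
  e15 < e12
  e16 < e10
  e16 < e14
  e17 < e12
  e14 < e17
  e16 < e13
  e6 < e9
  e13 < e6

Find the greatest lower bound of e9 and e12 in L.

Common lower bounds of {e9, e12}: e10, e11, e13, e16, e6, e9.
The greatest among these is e9.

e9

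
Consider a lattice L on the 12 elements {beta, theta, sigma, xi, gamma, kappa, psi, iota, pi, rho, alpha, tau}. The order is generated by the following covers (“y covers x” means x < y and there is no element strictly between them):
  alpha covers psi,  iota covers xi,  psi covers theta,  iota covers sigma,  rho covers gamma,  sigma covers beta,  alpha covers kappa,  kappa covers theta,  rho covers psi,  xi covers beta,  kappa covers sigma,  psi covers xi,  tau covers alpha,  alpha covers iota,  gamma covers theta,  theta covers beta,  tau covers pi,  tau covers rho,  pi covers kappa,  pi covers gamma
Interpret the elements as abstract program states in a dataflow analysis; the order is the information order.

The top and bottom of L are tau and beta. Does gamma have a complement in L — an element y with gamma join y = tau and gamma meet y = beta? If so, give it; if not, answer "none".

Need y with gamma ∨ y = tau and gamma ∧ y = beta.
Checking each element gives: iota.

iota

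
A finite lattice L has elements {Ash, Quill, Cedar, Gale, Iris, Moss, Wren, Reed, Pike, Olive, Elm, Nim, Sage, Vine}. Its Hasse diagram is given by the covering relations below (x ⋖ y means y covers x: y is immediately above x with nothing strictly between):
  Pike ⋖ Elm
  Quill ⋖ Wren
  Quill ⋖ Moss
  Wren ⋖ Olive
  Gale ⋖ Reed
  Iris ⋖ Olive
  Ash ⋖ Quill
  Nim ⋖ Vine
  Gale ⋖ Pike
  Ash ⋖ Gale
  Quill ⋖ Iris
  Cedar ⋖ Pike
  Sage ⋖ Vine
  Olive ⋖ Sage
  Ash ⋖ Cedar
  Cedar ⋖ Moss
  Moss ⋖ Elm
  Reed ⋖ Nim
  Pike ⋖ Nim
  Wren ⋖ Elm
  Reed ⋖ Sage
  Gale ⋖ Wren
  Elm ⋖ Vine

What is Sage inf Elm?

Wren

Common lower bounds of {Sage, Elm}: Ash, Gale, Quill, Wren.
The greatest among these is Wren.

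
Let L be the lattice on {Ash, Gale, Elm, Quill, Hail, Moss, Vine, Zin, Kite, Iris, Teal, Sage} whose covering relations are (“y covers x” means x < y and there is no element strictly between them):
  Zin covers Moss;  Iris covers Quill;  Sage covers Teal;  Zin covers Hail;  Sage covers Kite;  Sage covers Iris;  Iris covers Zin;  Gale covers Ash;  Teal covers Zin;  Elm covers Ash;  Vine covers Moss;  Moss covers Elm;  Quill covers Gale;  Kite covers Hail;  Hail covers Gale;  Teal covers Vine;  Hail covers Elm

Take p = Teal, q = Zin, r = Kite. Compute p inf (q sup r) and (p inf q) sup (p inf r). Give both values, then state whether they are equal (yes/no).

Teal; Zin; no

q sup r = Sage, so p inf (q sup r) = Teal inf Sage = Teal.
p inf q = Zin and p inf r = Hail, so (p inf q) sup (p inf r) = Zin sup Hail = Zin.
Equal: no.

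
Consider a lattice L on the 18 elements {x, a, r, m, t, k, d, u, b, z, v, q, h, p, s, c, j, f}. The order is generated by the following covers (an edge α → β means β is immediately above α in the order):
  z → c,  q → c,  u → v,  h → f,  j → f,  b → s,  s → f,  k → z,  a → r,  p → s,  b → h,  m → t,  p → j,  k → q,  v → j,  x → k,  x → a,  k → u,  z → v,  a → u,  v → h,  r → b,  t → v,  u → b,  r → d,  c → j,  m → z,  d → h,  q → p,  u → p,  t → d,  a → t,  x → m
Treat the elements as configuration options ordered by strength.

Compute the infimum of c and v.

Common lower bounds of {c, v}: k, m, x, z.
The greatest among these is z.

z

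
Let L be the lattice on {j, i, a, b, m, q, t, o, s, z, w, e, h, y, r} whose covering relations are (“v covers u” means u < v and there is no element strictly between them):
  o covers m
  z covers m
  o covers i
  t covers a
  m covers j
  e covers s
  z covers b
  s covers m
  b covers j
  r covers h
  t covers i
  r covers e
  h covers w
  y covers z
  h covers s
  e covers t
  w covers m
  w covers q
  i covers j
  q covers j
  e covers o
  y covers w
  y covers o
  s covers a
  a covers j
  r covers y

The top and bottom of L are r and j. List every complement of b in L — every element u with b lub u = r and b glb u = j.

a, e, h, s, t

Need u with b ∨ u = r and b ∧ u = j.
Checking each element gives: a, e, h, s, t.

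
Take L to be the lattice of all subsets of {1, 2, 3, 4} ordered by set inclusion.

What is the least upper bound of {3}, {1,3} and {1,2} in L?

{1,2,3}

Under ⊆, join is union: {3} ∪ {1,3} ∪ {1,2} = {1,2,3}.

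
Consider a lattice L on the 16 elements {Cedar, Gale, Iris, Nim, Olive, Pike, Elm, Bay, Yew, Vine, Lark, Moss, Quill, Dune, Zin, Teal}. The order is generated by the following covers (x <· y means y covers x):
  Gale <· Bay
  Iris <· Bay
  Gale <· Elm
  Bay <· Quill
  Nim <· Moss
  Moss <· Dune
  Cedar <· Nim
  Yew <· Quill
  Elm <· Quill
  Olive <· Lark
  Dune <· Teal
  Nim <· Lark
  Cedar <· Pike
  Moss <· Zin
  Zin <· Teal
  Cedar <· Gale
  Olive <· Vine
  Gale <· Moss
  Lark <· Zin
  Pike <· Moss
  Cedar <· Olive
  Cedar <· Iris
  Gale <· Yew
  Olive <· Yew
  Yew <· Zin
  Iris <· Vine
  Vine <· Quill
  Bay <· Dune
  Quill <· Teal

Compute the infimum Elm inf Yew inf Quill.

Common lower bounds of {Elm, Yew, Quill}: Cedar, Gale.
The greatest among these is Gale.

Gale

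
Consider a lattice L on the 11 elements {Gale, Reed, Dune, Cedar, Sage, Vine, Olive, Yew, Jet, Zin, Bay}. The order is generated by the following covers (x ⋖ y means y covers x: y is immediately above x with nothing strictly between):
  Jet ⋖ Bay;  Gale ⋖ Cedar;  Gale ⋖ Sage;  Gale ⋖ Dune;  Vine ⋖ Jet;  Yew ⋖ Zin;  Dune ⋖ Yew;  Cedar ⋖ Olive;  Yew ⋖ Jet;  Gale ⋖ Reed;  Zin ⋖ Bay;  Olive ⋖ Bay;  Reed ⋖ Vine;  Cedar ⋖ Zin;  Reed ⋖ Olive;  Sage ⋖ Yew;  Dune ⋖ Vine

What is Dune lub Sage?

Yew

Common upper bounds of {Dune, Sage}: Bay, Jet, Yew, Zin.
The least among these is Yew.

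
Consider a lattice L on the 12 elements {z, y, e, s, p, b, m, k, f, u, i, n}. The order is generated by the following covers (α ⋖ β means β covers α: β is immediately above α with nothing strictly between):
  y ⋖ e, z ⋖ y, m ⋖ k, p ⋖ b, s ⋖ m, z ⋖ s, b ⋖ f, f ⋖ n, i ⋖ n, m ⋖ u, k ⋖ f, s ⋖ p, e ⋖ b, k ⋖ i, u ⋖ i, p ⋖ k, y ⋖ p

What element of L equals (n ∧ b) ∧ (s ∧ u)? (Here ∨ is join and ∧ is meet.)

s

n ∧ b = b
s ∧ u = s
b ∧ s = s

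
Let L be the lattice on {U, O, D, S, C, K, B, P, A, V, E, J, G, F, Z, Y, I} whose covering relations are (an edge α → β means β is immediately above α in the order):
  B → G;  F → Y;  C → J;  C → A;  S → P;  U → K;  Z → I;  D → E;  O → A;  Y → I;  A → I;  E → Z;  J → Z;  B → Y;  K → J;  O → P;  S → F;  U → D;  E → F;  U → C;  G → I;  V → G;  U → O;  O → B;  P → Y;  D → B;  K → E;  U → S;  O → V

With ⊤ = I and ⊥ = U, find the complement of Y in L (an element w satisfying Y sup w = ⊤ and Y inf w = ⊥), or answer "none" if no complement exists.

Need w with Y ∨ w = I and Y ∧ w = U.
Checking each element gives: C.

C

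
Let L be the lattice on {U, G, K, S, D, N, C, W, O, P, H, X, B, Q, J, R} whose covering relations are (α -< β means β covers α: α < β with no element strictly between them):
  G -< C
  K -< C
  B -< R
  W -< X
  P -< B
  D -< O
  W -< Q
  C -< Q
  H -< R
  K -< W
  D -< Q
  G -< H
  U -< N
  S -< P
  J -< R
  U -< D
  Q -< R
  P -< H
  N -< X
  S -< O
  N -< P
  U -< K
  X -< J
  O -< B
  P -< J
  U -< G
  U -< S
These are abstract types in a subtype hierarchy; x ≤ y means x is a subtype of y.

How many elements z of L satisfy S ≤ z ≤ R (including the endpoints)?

7

The interval [S, R] = {B, H, J, O, P, R, S}, which has 7 elements.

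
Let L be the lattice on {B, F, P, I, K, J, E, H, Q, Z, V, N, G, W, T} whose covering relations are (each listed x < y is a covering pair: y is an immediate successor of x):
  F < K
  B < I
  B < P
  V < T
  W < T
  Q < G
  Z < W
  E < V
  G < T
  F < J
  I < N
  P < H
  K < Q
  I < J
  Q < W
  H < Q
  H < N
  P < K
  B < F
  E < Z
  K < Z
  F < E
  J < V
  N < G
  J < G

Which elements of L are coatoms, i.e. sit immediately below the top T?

G, V, W

The coatoms are exactly the elements covered by T: G, V, W.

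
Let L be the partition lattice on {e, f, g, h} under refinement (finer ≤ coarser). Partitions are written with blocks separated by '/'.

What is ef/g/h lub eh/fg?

The join of ef/g/h and eh/fg merges any blocks that overlap across the partitions, giving efgh.

efgh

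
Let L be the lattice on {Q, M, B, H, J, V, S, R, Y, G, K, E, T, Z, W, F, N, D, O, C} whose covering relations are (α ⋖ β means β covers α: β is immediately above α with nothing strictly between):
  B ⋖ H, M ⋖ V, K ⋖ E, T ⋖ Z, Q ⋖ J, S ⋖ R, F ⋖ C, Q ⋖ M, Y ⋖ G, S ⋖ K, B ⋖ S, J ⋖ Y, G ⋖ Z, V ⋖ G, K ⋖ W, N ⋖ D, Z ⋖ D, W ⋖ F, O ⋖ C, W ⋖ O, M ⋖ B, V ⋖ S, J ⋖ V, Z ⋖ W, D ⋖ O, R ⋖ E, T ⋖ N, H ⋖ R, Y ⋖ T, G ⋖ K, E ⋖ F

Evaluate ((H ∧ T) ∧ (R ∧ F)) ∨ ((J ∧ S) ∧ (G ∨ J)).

J

H ∧ T = Q
R ∧ F = R
Q ∧ R = Q
J ∧ S = J
G ∨ J = G
J ∧ G = J
Q ∨ J = J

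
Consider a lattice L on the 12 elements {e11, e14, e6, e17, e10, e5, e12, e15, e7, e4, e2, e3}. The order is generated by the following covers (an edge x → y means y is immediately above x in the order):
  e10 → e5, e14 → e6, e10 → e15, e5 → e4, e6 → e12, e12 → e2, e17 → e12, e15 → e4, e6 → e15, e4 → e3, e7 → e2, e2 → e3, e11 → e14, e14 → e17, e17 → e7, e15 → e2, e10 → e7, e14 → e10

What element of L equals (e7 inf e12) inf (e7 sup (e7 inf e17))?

e17

e7 ∧ e12 = e17
e7 ∧ e17 = e17
e7 ∨ e17 = e7
e17 ∧ e7 = e17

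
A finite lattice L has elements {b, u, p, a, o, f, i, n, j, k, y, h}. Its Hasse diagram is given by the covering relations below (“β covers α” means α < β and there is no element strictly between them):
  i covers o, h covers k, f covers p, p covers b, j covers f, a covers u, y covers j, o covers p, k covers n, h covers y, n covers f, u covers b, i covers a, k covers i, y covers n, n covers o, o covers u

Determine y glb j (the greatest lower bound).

Common lower bounds of {y, j}: b, f, j, p.
The greatest among these is j.

j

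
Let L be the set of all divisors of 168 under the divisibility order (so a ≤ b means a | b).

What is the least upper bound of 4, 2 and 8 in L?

8

In the divisibility order, the join is the least common multiple: lcm(4, 2, 8) = 8.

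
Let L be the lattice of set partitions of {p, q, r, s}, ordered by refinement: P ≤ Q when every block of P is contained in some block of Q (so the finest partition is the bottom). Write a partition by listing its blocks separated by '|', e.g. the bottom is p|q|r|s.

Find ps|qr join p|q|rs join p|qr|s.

pqrs

Common upper bounds of {ps|qr, p|q|rs, p|qr|s}: pqrs.
The least among these is pqrs.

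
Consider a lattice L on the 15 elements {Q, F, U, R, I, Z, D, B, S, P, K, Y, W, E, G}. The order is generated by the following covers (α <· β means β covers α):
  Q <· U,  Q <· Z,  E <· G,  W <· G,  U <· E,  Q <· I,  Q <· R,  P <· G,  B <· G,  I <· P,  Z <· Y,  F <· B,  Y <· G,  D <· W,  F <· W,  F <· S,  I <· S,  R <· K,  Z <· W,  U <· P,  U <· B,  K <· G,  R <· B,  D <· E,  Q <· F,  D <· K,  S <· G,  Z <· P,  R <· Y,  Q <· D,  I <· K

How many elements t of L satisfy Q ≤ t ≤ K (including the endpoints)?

The interval [Q, K] = {D, I, K, Q, R}, which has 5 elements.

5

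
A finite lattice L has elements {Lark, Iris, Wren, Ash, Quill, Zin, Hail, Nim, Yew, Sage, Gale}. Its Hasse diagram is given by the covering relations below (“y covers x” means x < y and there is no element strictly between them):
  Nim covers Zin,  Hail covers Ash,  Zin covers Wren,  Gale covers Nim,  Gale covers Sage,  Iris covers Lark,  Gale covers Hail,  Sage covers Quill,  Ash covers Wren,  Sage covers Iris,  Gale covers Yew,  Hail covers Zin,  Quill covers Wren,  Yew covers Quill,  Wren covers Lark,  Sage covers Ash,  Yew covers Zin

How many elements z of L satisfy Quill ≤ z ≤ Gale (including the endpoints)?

The interval [Quill, Gale] = {Gale, Quill, Sage, Yew}, which has 4 elements.

4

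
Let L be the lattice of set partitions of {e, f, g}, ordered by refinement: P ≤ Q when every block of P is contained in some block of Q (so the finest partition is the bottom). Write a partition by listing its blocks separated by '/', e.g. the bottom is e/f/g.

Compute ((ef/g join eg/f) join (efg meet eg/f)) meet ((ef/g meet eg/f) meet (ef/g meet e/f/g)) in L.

ef/g ∨ eg/f = efg
efg ∧ eg/f = eg/f
efg ∨ eg/f = efg
ef/g ∧ eg/f = e/f/g
ef/g ∧ e/f/g = e/f/g
e/f/g ∧ e/f/g = e/f/g
efg ∧ e/f/g = e/f/g

e/f/g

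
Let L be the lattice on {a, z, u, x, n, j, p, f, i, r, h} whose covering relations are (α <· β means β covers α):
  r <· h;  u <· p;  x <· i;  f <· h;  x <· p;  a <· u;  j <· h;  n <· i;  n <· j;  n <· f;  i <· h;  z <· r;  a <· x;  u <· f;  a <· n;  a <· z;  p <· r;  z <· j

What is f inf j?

n

Common lower bounds of {f, j}: a, n.
The greatest among these is n.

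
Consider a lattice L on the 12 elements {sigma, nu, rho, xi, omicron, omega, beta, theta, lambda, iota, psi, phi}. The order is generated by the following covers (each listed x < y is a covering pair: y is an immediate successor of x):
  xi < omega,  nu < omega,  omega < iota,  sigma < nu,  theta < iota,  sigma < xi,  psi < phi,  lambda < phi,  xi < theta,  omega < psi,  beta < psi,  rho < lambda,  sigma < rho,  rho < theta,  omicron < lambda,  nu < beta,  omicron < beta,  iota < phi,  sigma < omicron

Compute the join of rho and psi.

phi

Common upper bounds of {rho, psi}: phi.
The least among these is phi.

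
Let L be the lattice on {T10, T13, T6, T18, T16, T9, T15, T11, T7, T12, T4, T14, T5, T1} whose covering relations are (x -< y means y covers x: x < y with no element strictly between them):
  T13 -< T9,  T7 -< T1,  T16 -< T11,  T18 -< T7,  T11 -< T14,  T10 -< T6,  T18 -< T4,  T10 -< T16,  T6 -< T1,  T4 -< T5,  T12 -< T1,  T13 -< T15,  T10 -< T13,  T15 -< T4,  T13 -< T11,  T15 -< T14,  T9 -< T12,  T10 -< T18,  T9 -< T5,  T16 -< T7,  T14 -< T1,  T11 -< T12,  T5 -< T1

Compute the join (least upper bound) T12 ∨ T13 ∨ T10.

Common upper bounds of {T12, T13, T10}: T1, T12.
The least among these is T12.

T12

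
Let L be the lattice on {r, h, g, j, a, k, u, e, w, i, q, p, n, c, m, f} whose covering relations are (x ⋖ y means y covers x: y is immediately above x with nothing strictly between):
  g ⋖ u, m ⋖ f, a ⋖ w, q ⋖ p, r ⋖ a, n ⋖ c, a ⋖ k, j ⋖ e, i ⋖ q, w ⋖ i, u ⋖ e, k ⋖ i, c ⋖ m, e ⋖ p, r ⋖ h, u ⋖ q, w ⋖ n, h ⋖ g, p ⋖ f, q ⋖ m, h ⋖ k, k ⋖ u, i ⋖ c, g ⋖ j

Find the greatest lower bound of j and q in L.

Common lower bounds of {j, q}: g, h, r.
The greatest among these is g.

g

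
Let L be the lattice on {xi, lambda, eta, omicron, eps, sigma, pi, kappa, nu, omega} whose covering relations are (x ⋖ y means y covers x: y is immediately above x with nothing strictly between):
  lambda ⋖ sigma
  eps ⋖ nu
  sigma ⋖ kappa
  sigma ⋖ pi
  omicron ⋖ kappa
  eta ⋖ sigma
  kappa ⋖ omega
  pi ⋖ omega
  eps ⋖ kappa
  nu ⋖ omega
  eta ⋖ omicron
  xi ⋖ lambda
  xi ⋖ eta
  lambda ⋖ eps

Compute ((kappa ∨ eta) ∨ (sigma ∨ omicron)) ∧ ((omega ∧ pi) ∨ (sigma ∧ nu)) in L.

sigma

kappa ∨ eta = kappa
sigma ∨ omicron = kappa
kappa ∨ kappa = kappa
omega ∧ pi = pi
sigma ∧ nu = lambda
pi ∨ lambda = pi
kappa ∧ pi = sigma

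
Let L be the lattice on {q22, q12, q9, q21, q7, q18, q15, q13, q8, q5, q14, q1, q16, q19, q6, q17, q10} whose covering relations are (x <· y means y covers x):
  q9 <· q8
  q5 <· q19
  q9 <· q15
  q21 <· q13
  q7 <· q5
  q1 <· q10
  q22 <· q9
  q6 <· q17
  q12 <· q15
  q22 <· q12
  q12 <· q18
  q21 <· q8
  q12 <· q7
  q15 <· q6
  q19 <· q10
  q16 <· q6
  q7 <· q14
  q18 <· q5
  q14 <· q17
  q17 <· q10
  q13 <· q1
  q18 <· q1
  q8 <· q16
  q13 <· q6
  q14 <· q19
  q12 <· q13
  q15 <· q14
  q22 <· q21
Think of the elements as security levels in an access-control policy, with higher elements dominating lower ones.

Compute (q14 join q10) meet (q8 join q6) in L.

q14 ∨ q10 = q10
q8 ∨ q6 = q6
q10 ∧ q6 = q6

q6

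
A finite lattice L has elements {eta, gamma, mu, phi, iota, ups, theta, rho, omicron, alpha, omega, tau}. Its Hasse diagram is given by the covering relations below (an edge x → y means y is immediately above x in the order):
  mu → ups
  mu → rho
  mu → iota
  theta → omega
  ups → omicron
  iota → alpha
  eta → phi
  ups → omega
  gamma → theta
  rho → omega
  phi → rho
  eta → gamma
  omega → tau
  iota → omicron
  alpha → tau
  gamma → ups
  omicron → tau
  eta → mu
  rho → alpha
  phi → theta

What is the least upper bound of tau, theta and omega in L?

tau

Common upper bounds of {tau, theta, omega}: tau.
The least among these is tau.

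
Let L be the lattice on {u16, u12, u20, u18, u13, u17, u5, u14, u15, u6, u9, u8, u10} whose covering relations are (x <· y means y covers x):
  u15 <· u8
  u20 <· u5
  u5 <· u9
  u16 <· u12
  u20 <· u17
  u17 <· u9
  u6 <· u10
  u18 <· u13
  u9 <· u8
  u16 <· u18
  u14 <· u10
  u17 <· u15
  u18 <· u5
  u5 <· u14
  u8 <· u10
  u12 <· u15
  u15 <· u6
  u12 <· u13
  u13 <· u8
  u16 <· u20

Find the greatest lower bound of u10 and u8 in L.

u8

Common lower bounds of {u10, u8}: u12, u13, u15, u16, u17, u18, u20, u5, u8, u9.
The greatest among these is u8.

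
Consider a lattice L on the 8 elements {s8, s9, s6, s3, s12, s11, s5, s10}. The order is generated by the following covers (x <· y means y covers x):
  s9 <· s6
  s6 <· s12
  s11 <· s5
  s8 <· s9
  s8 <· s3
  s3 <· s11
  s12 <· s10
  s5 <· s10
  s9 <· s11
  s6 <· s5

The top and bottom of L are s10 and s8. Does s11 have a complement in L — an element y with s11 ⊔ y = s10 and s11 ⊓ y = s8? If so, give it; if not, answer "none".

none

For every candidate y, either s11 ∨ y ≠ s10 or s11 ∧ y ≠ s8; no complement exists.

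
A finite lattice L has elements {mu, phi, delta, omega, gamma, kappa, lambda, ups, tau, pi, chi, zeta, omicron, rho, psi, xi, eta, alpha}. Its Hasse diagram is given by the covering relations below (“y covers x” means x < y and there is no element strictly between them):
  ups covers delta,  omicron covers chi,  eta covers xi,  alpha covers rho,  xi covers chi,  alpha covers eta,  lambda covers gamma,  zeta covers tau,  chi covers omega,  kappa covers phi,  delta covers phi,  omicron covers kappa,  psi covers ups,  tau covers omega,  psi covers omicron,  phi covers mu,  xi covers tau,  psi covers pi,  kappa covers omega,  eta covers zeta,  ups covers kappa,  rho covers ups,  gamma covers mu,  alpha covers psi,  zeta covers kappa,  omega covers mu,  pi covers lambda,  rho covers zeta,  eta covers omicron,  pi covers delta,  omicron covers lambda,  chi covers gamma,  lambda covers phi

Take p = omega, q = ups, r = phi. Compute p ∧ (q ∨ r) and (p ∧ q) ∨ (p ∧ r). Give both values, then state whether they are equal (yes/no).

q ∨ r = ups, so p ∧ (q ∨ r) = omega ∧ ups = omega.
p ∧ q = omega and p ∧ r = mu, so (p ∧ q) ∨ (p ∧ r) = omega ∨ mu = omega.
Equal: yes.

omega; omega; yes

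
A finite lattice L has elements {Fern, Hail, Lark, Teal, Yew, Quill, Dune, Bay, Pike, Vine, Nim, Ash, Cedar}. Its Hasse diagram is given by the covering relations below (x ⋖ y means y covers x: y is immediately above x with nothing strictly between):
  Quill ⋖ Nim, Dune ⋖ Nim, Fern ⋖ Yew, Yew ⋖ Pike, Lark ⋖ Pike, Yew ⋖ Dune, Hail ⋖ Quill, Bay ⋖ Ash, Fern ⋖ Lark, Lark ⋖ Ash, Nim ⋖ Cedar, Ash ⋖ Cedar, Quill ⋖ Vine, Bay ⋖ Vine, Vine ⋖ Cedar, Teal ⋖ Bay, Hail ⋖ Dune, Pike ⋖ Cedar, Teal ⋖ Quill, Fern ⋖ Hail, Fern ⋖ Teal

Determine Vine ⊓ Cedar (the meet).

Common lower bounds of {Vine, Cedar}: Bay, Fern, Hail, Quill, Teal, Vine.
The greatest among these is Vine.

Vine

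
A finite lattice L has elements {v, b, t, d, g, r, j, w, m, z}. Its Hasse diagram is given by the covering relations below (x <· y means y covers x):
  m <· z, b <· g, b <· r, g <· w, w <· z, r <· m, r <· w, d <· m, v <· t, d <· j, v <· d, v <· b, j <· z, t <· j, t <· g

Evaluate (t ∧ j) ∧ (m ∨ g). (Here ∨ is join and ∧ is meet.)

t ∧ j = t
m ∨ g = z
t ∧ z = t

t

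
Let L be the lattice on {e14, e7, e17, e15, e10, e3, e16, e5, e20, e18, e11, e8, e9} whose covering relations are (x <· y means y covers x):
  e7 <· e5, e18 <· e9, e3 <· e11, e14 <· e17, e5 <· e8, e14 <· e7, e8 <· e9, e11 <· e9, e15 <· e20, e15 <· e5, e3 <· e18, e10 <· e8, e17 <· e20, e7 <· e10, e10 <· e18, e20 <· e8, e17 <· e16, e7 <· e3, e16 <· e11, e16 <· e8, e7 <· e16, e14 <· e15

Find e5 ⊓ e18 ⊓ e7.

e7

Common lower bounds of {e5, e18, e7}: e14, e7.
The greatest among these is e7.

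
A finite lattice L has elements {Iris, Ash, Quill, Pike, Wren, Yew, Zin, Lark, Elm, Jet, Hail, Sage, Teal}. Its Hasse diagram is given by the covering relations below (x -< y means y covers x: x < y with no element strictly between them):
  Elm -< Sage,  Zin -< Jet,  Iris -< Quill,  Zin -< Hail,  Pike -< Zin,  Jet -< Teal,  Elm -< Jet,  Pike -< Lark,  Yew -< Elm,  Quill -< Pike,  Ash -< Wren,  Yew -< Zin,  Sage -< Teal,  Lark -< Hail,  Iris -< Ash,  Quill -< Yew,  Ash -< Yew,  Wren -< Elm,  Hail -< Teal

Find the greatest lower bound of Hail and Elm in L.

Yew

Common lower bounds of {Hail, Elm}: Ash, Iris, Quill, Yew.
The greatest among these is Yew.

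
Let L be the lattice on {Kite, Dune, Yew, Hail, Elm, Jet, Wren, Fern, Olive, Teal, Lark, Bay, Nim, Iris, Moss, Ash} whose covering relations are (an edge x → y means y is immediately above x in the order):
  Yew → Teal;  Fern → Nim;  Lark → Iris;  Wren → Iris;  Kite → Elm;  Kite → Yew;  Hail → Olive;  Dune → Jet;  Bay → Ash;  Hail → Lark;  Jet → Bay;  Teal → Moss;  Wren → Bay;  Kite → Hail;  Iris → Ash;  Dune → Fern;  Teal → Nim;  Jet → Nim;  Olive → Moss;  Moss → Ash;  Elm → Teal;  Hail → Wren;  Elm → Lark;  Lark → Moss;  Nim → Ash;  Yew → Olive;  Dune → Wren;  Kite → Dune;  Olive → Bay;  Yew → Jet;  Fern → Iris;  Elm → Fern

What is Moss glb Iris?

Common lower bounds of {Moss, Iris}: Elm, Hail, Kite, Lark.
The greatest among these is Lark.

Lark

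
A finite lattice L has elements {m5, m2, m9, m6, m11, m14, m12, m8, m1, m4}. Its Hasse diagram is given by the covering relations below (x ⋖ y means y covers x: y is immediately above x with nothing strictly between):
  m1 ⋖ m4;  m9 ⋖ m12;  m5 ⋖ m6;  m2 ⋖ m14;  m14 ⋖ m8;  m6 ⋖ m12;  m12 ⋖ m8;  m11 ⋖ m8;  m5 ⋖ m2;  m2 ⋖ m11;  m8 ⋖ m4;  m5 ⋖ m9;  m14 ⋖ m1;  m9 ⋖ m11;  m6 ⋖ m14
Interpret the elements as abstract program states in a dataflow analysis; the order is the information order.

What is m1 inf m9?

Common lower bounds of {m1, m9}: m5.
The greatest among these is m5.

m5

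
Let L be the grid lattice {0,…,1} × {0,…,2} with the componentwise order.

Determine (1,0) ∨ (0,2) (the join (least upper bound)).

Common upper bounds of {(1,0), (0,2)}: (1,2).
The least among these is (1,2).

(1,2)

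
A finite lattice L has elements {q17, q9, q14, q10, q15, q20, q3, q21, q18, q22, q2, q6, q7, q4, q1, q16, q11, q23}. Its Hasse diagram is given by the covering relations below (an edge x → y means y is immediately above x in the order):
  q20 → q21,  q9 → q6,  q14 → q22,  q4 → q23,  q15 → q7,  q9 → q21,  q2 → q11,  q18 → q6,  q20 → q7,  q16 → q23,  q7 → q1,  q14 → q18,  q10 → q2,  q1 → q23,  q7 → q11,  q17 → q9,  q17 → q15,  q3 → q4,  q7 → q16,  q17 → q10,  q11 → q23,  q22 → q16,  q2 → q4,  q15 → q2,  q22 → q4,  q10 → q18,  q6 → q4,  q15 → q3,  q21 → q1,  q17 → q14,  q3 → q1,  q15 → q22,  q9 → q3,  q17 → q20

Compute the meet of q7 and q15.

Common lower bounds of {q7, q15}: q15, q17.
The greatest among these is q15.

q15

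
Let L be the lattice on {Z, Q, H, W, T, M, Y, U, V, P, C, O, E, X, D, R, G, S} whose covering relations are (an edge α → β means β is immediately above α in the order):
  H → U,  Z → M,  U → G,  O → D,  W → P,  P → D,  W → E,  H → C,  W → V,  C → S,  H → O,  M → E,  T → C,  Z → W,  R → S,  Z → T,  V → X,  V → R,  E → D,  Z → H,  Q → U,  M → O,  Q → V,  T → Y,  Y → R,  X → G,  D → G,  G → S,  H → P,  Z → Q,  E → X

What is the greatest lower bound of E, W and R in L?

Common lower bounds of {E, W, R}: W, Z.
The greatest among these is W.

W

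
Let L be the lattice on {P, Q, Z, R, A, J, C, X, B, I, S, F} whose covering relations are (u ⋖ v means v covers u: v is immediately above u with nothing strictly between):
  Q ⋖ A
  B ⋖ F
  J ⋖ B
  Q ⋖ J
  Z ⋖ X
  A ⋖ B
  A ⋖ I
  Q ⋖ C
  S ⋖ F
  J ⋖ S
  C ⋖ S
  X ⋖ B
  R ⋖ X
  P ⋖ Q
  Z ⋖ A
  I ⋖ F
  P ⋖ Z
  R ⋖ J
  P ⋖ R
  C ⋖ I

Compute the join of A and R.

Common upper bounds of {A, R}: B, F.
The least among these is B.

B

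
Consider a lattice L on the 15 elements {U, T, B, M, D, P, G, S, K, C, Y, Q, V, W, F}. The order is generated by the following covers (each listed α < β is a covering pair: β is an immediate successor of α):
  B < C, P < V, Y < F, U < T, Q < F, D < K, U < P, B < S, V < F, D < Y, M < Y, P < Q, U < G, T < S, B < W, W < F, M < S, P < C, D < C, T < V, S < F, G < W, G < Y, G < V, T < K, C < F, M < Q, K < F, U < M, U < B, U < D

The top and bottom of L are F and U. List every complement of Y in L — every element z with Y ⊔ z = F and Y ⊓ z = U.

B, P, T

Need z with Y ∨ z = F and Y ∧ z = U.
Checking each element gives: B, P, T.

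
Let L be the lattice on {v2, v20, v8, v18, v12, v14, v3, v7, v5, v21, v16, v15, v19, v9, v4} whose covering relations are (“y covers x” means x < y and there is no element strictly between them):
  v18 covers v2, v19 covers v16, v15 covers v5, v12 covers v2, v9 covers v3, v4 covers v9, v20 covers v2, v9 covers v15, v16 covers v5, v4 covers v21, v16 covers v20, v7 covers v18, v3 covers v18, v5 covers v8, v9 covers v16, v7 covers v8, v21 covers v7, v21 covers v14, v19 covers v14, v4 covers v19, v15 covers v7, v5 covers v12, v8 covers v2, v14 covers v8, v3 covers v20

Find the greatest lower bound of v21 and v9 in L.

Common lower bounds of {v21, v9}: v18, v2, v7, v8.
The greatest among these is v7.

v7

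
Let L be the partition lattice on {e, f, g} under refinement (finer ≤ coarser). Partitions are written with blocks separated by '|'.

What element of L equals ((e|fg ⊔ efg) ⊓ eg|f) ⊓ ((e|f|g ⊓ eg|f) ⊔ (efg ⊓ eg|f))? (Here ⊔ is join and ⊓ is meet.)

eg|f

e|fg ∨ efg = efg
efg ∧ eg|f = eg|f
e|f|g ∧ eg|f = e|f|g
efg ∧ eg|f = eg|f
e|f|g ∨ eg|f = eg|f
eg|f ∧ eg|f = eg|f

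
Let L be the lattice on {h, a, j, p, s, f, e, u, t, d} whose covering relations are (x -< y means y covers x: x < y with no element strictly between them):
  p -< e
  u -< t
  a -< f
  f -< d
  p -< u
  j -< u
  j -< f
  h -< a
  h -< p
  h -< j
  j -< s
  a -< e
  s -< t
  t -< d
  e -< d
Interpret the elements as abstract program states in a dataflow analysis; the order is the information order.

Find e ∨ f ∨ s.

Common upper bounds of {e, f, s}: d.
The least among these is d.

d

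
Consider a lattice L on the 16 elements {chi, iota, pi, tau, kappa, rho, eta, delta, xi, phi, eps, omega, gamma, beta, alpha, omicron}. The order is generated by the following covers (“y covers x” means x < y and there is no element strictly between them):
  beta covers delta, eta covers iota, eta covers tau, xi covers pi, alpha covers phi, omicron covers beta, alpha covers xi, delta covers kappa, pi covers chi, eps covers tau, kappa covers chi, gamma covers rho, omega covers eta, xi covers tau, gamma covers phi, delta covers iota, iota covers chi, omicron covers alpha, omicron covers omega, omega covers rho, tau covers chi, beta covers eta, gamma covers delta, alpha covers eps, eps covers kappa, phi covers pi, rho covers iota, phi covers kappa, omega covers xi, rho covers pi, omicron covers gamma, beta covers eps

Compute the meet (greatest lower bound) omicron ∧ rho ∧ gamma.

Common lower bounds of {omicron, rho, gamma}: chi, iota, pi, rho.
The greatest among these is rho.

rho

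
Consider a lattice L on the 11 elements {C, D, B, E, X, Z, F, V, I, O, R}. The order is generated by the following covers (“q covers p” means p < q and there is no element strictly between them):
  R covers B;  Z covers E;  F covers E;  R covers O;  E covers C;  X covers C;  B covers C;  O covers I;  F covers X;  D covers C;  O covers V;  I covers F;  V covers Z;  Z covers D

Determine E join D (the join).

Z

Common upper bounds of {E, D}: O, R, V, Z.
The least among these is Z.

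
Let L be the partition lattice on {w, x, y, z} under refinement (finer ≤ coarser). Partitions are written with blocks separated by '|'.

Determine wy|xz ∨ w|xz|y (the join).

wy|xz

The join of wy|xz and w|xz|y merges any blocks that overlap across the partitions, giving wy|xz.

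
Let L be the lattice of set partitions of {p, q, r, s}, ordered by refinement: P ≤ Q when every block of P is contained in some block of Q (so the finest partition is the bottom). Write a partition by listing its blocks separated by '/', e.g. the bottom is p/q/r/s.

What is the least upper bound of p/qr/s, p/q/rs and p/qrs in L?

Common upper bounds of {p/qr/s, p/q/rs, p/qrs}: p/qrs, pqrs.
The least among these is p/qrs.

p/qrs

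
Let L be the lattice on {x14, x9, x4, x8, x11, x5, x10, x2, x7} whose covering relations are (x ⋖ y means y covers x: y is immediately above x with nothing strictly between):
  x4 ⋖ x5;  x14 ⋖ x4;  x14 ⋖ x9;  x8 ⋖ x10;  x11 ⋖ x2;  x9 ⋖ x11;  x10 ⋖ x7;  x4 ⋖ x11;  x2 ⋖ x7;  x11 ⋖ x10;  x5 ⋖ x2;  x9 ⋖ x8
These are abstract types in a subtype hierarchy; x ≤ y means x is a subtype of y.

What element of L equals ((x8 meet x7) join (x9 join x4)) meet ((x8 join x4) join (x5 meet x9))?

x8 ∧ x7 = x8
x9 ∨ x4 = x11
x8 ∨ x11 = x10
x8 ∨ x4 = x10
x5 ∧ x9 = x14
x10 ∨ x14 = x10
x10 ∧ x10 = x10

x10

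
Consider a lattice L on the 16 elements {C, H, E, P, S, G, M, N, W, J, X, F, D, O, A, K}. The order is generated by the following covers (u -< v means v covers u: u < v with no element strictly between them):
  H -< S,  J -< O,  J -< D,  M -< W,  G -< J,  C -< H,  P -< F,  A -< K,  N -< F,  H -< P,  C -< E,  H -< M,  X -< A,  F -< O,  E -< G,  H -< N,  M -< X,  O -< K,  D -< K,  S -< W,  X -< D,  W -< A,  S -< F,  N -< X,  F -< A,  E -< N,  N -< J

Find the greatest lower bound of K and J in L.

J

Common lower bounds of {K, J}: C, E, G, H, J, N.
The greatest among these is J.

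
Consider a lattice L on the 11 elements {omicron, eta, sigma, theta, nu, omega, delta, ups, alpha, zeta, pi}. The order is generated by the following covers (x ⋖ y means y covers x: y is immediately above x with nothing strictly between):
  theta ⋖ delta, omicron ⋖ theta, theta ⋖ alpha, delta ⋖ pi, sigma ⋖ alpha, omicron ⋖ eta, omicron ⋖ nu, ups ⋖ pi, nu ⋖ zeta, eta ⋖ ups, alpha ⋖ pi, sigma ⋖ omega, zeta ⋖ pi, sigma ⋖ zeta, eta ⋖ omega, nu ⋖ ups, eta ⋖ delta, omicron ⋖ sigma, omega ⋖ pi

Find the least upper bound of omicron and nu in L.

nu

Common upper bounds of {omicron, nu}: nu, pi, ups, zeta.
The least among these is nu.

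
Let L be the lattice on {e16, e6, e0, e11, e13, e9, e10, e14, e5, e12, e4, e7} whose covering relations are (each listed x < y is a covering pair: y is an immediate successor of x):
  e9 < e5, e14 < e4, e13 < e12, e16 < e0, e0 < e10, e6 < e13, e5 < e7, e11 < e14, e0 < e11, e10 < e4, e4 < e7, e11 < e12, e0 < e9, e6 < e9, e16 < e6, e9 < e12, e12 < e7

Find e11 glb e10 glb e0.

e0

Common lower bounds of {e11, e10, e0}: e0, e16.
The greatest among these is e0.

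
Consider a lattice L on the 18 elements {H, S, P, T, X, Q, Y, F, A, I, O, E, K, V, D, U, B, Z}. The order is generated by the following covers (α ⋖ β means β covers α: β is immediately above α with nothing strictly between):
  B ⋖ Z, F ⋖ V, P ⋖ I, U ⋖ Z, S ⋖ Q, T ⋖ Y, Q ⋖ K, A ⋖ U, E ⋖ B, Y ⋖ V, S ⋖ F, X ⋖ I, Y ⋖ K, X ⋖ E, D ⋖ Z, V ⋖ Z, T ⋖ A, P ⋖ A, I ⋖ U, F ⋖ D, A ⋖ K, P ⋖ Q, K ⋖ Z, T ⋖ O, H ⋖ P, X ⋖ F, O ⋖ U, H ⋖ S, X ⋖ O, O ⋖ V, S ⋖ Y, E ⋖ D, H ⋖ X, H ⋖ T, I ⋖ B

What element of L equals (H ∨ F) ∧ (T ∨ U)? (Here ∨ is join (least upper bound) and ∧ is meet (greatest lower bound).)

X

H ∨ F = F
T ∨ U = U
F ∧ U = X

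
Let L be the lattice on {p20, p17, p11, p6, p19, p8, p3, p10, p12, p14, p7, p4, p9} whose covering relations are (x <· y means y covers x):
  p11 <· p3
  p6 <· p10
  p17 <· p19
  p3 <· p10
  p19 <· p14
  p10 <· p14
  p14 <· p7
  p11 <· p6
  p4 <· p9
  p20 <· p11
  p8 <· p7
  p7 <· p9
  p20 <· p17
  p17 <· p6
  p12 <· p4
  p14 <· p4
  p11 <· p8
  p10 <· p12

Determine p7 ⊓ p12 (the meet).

Common lower bounds of {p7, p12}: p10, p11, p17, p20, p3, p6.
The greatest among these is p10.

p10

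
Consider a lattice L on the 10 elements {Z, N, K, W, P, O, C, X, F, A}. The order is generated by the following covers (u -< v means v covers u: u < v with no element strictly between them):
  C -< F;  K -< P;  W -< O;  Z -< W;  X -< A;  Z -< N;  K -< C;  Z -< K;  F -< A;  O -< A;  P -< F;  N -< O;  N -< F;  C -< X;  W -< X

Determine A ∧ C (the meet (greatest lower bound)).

C

Common lower bounds of {A, C}: C, K, Z.
The greatest among these is C.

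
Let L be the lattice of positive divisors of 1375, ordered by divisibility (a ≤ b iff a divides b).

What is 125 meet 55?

In the divisibility order, the meet is the greatest common divisor: gcd(125, 55) = 5.

5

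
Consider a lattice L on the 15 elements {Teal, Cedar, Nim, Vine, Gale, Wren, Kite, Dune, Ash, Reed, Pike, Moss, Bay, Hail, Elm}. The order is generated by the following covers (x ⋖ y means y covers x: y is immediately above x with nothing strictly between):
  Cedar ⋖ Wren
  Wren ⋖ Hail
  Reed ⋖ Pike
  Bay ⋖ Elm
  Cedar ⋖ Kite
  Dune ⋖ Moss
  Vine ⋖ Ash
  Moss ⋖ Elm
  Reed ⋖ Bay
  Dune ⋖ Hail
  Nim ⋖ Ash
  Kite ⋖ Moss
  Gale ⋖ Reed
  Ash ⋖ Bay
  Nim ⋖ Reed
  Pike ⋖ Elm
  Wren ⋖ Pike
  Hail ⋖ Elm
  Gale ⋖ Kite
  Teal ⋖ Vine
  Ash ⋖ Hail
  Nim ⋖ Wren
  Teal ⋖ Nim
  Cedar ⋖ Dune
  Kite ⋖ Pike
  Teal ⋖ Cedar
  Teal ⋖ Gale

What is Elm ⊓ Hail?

Common lower bounds of {Elm, Hail}: Ash, Cedar, Dune, Hail, Nim, Teal, Vine, Wren.
The greatest among these is Hail.

Hail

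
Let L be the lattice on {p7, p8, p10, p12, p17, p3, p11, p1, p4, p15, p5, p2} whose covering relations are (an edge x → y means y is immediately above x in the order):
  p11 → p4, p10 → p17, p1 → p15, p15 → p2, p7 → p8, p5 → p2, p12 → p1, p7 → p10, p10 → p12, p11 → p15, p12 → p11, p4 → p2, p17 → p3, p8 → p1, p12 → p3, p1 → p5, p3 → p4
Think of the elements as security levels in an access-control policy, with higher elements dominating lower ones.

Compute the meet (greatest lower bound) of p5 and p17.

Common lower bounds of {p5, p17}: p10, p7.
The greatest among these is p10.

p10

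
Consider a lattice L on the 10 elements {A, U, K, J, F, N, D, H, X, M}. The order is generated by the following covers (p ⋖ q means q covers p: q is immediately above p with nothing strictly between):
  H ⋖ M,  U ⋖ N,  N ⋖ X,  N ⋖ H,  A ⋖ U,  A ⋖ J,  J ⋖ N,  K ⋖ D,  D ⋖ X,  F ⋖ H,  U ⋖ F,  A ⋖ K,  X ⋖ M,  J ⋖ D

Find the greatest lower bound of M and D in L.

Common lower bounds of {M, D}: A, D, J, K.
The greatest among these is D.

D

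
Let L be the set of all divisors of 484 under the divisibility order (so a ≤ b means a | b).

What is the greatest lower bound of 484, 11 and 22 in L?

11

Common lower bounds of {484, 11, 22}: 1, 11.
The greatest among these is 11.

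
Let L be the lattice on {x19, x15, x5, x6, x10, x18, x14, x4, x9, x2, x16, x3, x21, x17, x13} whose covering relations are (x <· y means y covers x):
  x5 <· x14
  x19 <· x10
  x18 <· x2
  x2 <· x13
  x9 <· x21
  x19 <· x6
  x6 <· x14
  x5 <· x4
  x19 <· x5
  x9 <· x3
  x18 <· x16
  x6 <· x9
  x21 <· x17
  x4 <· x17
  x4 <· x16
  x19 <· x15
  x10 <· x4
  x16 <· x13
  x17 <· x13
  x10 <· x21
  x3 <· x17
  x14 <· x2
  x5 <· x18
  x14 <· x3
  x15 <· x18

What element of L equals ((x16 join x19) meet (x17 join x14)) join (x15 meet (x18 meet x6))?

x16 ∨ x19 = x16
x17 ∨ x14 = x17
x16 ∧ x17 = x4
x18 ∧ x6 = x19
x15 ∧ x19 = x19
x4 ∨ x19 = x4

x4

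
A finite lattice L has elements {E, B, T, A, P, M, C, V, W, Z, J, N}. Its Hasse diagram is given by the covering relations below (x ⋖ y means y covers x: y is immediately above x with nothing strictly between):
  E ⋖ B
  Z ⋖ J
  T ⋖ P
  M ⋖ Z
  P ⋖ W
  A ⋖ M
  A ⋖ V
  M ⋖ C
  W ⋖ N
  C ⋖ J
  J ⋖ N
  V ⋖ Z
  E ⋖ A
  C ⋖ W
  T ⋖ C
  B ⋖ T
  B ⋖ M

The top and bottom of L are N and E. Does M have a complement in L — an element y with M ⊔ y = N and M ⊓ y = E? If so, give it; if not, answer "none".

none

For every candidate y, either M ∨ y ≠ N or M ∧ y ≠ E; no complement exists.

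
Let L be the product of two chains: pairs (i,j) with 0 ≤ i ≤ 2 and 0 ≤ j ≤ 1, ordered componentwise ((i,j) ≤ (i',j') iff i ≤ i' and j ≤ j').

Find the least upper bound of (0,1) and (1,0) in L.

In a product of chains, the join is componentwise max, giving (1,1).

(1,1)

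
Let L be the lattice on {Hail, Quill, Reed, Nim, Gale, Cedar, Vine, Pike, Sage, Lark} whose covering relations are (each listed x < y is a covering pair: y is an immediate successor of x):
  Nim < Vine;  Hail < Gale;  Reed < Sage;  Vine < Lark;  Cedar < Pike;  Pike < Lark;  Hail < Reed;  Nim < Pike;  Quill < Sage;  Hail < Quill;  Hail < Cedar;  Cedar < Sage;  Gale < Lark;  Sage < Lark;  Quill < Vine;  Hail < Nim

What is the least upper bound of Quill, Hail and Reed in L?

Common upper bounds of {Quill, Hail, Reed}: Lark, Sage.
The least among these is Sage.

Sage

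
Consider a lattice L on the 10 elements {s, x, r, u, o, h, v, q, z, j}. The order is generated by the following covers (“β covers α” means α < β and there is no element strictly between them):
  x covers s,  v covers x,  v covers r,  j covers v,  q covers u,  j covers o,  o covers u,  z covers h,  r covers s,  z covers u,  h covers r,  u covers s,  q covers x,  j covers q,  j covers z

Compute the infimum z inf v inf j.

r

Common lower bounds of {z, v, j}: r, s.
The greatest among these is r.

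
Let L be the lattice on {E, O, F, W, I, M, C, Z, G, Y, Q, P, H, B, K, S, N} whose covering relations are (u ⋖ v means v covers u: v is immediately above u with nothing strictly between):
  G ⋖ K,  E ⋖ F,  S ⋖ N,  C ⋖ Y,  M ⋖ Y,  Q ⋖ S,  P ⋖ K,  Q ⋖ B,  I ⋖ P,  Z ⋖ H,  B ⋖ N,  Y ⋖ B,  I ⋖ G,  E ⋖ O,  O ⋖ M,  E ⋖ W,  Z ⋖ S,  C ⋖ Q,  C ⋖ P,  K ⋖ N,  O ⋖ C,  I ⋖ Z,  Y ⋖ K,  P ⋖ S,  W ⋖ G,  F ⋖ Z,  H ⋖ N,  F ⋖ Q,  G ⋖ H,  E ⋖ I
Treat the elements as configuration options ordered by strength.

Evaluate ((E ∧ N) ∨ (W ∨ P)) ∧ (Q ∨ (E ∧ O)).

E ∧ N = E
W ∨ P = K
E ∨ K = K
E ∧ O = E
Q ∨ E = Q
K ∧ Q = C

C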